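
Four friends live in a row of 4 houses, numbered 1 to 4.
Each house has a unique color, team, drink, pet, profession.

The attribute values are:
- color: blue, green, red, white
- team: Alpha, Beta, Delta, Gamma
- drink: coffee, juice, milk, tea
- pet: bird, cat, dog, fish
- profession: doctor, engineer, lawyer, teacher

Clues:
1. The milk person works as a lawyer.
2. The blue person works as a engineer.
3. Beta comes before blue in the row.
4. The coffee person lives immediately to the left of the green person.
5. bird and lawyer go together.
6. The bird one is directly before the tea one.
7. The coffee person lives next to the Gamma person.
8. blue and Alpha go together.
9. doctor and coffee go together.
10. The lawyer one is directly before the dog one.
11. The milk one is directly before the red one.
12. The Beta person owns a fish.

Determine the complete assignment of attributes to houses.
Solution:

House | Color | Team | Drink | Pet | Profession
-----------------------------------------------
  1   | white | Beta | coffee | fish | doctor
  2   | green | Gamma | milk | bird | lawyer
  3   | red | Delta | tea | dog | teacher
  4   | blue | Alpha | juice | cat | engineer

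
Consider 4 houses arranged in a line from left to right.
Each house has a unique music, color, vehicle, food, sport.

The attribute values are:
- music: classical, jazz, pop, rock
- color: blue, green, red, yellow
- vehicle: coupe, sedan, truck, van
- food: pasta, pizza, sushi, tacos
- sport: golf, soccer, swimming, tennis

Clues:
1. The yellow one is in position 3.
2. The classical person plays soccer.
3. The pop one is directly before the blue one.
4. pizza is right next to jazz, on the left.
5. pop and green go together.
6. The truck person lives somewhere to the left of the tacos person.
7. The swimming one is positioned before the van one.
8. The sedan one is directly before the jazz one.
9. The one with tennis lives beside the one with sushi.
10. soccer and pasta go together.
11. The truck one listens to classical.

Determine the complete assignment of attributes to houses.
Solution:

House | Music | Color | Vehicle | Food | Sport
----------------------------------------------
  1   | pop | green | sedan | pizza | tennis
  2   | jazz | blue | coupe | sushi | swimming
  3   | classical | yellow | truck | pasta | soccer
  4   | rock | red | van | tacos | golf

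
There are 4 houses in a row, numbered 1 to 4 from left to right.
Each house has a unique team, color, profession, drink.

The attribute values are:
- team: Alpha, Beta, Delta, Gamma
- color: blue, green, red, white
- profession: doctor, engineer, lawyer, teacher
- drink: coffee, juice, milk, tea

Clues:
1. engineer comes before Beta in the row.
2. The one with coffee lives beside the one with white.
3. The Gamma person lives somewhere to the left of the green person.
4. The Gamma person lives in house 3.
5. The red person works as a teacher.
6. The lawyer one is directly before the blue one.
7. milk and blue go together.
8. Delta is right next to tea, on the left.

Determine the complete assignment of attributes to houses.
Solution:

House | Team | Color | Profession | Drink
-----------------------------------------
  1   | Delta | red | teacher | coffee
  2   | Alpha | white | lawyer | tea
  3   | Gamma | blue | engineer | milk
  4   | Beta | green | doctor | juice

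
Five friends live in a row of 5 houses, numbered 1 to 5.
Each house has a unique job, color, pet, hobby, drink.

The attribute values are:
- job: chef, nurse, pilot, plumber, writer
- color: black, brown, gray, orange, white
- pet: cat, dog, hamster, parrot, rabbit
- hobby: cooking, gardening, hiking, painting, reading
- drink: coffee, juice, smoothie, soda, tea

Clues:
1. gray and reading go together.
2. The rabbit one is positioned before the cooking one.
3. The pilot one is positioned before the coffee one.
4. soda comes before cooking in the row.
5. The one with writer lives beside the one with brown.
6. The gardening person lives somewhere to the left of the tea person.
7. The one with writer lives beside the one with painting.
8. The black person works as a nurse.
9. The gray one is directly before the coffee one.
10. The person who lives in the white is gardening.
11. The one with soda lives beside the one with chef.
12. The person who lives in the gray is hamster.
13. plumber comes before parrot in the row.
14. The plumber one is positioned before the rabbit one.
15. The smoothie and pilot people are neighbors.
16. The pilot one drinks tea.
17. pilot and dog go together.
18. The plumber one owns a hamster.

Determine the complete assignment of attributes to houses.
Solution:

House | Job | Color | Pet | Hobby | Drink
-----------------------------------------
  1   | writer | white | cat | gardening | smoothie
  2   | pilot | brown | dog | painting | tea
  3   | plumber | gray | hamster | reading | soda
  4   | chef | orange | rabbit | hiking | coffee
  5   | nurse | black | parrot | cooking | juice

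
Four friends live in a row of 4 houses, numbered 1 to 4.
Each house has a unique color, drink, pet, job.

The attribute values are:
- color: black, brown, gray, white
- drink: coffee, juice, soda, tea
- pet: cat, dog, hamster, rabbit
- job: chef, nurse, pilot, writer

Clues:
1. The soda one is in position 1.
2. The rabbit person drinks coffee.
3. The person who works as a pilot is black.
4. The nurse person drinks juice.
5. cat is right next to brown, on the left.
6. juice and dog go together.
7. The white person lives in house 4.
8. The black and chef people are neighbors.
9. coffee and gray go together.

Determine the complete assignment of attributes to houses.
Solution:

House | Color | Drink | Pet | Job
---------------------------------
  1   | black | soda | cat | pilot
  2   | brown | tea | hamster | chef
  3   | gray | coffee | rabbit | writer
  4   | white | juice | dog | nurse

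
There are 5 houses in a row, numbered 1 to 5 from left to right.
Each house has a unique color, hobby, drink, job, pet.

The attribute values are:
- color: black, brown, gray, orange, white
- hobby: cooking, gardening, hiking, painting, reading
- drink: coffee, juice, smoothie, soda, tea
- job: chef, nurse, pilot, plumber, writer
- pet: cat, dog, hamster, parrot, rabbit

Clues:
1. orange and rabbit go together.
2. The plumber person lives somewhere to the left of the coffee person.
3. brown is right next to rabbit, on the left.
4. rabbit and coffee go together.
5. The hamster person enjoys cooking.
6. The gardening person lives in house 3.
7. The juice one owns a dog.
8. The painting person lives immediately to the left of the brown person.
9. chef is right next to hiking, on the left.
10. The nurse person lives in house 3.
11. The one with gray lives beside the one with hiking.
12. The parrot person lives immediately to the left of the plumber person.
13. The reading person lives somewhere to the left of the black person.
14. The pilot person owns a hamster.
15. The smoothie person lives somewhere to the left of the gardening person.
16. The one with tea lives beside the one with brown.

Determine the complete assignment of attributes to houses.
Solution:

House | Color | Hobby | Drink | Job | Pet
-----------------------------------------
  1   | gray | painting | tea | chef | parrot
  2   | brown | hiking | smoothie | plumber | cat
  3   | orange | gardening | coffee | nurse | rabbit
  4   | white | reading | juice | writer | dog
  5   | black | cooking | soda | pilot | hamster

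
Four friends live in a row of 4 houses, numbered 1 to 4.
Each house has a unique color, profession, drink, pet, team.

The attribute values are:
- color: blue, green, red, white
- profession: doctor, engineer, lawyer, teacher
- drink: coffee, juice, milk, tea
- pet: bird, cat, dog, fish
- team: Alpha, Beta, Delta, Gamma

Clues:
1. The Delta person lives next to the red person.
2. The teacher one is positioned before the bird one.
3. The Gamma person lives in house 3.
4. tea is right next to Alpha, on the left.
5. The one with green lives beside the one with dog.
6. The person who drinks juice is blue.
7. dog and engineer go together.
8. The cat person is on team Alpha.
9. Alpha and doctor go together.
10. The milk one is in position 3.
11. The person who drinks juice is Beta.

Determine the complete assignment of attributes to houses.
Solution:

House | Color | Profession | Drink | Pet | Team
-----------------------------------------------
  1   | white | teacher | tea | fish | Delta
  2   | red | doctor | coffee | cat | Alpha
  3   | green | lawyer | milk | bird | Gamma
  4   | blue | engineer | juice | dog | Beta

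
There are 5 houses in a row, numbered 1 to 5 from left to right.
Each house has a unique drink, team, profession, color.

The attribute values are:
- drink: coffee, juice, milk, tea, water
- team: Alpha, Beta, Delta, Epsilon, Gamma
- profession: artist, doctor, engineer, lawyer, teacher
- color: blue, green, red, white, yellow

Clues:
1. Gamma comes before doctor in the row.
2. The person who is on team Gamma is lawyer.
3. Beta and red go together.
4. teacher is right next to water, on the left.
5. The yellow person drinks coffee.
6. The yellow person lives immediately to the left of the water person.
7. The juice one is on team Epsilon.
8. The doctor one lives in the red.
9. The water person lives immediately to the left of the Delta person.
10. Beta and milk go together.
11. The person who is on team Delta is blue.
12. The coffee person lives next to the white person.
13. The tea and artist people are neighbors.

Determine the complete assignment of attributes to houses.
Solution:

House | Drink | Team | Profession | Color
-----------------------------------------
  1   | coffee | Alpha | teacher | yellow
  2   | water | Gamma | lawyer | white
  3   | tea | Delta | engineer | blue
  4   | juice | Epsilon | artist | green
  5   | milk | Beta | doctor | red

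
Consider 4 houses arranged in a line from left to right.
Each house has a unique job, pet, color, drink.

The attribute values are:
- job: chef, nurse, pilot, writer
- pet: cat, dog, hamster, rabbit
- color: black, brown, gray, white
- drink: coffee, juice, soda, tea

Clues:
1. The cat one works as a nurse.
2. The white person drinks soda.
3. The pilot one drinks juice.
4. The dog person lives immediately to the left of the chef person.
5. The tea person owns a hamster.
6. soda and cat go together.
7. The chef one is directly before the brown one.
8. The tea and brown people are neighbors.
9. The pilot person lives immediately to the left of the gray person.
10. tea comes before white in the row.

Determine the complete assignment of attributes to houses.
Solution:

House | Job | Pet | Color | Drink
---------------------------------
  1   | pilot | dog | black | juice
  2   | chef | hamster | gray | tea
  3   | writer | rabbit | brown | coffee
  4   | nurse | cat | white | soda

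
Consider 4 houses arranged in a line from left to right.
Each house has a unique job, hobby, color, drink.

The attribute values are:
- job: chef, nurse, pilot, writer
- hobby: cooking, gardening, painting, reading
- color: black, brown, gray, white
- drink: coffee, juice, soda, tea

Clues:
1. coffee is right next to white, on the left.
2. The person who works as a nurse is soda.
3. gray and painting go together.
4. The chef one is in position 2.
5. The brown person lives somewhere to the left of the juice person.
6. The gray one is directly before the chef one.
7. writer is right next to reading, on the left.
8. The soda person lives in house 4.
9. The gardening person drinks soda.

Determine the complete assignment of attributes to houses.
Solution:

House | Job | Hobby | Color | Drink
-----------------------------------
  1   | writer | painting | gray | tea
  2   | chef | reading | brown | coffee
  3   | pilot | cooking | white | juice
  4   | nurse | gardening | black | soda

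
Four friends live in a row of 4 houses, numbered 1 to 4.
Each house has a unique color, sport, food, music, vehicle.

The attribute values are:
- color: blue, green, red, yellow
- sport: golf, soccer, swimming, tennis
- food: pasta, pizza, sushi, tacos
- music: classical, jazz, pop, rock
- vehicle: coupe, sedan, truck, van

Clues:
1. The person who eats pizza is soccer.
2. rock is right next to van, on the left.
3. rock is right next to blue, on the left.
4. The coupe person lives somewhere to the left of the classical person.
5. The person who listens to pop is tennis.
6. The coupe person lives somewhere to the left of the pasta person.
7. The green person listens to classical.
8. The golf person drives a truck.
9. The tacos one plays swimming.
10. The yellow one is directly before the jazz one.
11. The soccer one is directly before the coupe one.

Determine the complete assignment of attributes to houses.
Solution:

House | Color | Sport | Food | Music | Vehicle
----------------------------------------------
  1   | yellow | swimming | tacos | rock | sedan
  2   | blue | soccer | pizza | jazz | van
  3   | red | tennis | sushi | pop | coupe
  4   | green | golf | pasta | classical | truck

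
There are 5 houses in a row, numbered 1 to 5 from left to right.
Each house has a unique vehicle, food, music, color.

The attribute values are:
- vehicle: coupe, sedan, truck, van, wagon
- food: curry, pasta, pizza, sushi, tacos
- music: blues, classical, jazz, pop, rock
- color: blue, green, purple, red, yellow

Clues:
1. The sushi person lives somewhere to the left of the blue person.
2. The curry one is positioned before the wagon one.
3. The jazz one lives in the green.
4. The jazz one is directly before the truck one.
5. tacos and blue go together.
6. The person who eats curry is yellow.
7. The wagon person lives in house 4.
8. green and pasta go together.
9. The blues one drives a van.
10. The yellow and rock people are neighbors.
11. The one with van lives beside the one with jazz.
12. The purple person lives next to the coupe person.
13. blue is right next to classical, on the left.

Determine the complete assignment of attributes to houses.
Solution:

House | Vehicle | Food | Music | Color
--------------------------------------
  1   | van | sushi | blues | purple
  2   | coupe | pasta | jazz | green
  3   | truck | curry | pop | yellow
  4   | wagon | tacos | rock | blue
  5   | sedan | pizza | classical | red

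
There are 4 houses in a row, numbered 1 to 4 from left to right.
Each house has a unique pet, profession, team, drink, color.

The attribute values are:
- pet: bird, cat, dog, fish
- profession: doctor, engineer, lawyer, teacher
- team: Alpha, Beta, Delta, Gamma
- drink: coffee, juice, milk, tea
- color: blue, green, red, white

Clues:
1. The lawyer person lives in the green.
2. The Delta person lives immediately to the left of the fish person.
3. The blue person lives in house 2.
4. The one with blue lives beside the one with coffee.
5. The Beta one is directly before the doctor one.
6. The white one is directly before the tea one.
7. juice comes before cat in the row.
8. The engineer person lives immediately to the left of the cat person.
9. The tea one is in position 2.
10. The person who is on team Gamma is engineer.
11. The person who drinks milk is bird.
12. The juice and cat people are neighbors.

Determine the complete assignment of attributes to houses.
Solution:

House | Pet | Profession | Team | Drink | Color
-----------------------------------------------
  1   | dog | engineer | Gamma | juice | white
  2   | cat | teacher | Delta | tea | blue
  3   | fish | lawyer | Beta | coffee | green
  4   | bird | doctor | Alpha | milk | red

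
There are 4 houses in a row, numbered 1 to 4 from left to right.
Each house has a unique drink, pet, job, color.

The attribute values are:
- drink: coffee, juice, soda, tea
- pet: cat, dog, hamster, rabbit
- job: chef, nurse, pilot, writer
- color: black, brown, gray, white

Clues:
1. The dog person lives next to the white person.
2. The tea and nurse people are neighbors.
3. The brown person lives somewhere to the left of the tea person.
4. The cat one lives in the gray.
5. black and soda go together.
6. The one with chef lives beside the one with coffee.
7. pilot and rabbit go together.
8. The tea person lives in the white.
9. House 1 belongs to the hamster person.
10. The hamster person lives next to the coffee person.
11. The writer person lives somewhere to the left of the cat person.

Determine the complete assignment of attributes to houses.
Solution:

House | Drink | Pet | Job | Color
---------------------------------
  1   | soda | hamster | chef | black
  2   | coffee | dog | writer | brown
  3   | tea | rabbit | pilot | white
  4   | juice | cat | nurse | gray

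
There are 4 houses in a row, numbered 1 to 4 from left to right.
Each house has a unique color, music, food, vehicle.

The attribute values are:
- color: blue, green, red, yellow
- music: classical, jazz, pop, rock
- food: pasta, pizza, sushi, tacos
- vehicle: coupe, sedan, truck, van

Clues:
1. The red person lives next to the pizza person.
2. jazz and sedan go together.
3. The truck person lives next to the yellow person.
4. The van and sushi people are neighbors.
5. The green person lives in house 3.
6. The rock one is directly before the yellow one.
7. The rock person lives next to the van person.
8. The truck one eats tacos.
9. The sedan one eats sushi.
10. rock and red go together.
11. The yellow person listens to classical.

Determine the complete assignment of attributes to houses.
Solution:

House | Color | Music | Food | Vehicle
--------------------------------------
  1   | red | rock | tacos | truck
  2   | yellow | classical | pizza | van
  3   | green | jazz | sushi | sedan
  4   | blue | pop | pasta | coupe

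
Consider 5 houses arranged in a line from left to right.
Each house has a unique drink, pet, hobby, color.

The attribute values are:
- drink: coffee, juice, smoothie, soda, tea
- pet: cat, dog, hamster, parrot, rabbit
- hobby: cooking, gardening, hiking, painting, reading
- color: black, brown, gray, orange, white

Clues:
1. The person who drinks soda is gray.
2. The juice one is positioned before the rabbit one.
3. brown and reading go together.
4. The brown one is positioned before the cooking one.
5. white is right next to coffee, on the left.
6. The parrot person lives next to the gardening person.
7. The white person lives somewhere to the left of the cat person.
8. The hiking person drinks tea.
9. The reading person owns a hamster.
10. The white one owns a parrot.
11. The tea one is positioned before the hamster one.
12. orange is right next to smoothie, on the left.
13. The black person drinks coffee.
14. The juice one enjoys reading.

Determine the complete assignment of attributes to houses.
Solution:

House | Drink | Pet | Hobby | Color
-----------------------------------
  1   | tea | dog | hiking | orange
  2   | smoothie | parrot | painting | white
  3   | coffee | cat | gardening | black
  4   | juice | hamster | reading | brown
  5   | soda | rabbit | cooking | gray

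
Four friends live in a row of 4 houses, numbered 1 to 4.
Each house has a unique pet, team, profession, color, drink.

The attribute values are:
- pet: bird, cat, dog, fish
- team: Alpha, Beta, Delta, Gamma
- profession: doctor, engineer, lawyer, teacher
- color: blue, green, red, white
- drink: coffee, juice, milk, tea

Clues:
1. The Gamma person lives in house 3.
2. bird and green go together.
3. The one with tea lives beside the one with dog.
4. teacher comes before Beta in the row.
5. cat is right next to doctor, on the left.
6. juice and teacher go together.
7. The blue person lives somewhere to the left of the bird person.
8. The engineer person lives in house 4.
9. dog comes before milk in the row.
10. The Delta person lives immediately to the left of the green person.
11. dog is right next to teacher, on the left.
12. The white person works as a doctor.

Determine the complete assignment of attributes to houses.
Solution:

House | Pet | Team | Profession | Color | Drink
-----------------------------------------------
  1   | cat | Alpha | lawyer | blue | tea
  2   | dog | Delta | doctor | white | coffee
  3   | bird | Gamma | teacher | green | juice
  4   | fish | Beta | engineer | red | milk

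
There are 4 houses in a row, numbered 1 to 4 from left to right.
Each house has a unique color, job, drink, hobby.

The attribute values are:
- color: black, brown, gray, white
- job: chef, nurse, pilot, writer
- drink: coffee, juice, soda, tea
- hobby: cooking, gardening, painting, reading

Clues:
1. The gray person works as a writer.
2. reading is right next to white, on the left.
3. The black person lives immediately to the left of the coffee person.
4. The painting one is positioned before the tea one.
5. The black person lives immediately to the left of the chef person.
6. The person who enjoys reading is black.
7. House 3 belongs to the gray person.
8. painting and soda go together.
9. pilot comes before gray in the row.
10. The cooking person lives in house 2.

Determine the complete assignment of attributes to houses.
Solution:

House | Color | Job | Drink | Hobby
-----------------------------------
  1   | black | pilot | juice | reading
  2   | white | chef | coffee | cooking
  3   | gray | writer | soda | painting
  4   | brown | nurse | tea | gardening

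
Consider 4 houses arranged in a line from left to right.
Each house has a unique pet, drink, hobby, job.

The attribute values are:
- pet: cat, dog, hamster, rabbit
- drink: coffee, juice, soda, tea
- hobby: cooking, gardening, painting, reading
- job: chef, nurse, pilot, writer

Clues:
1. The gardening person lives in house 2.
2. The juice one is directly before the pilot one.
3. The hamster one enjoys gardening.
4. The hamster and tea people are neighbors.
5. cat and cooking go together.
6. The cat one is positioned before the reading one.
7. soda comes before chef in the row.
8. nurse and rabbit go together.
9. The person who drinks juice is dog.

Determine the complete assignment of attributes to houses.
Solution:

House | Pet | Drink | Hobby | Job
---------------------------------
  1   | dog | juice | painting | writer
  2   | hamster | soda | gardening | pilot
  3   | cat | tea | cooking | chef
  4   | rabbit | coffee | reading | nurse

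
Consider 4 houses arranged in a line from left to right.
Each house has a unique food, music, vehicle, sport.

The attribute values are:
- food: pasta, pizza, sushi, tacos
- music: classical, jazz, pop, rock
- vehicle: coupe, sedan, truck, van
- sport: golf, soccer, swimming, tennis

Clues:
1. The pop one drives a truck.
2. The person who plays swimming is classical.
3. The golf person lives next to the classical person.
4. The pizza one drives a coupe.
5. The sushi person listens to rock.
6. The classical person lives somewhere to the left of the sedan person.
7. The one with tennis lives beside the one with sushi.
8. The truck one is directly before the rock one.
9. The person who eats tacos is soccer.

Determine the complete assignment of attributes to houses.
Solution:

House | Food | Music | Vehicle | Sport
--------------------------------------
  1   | pasta | pop | truck | tennis
  2   | sushi | rock | van | golf
  3   | pizza | classical | coupe | swimming
  4   | tacos | jazz | sedan | soccer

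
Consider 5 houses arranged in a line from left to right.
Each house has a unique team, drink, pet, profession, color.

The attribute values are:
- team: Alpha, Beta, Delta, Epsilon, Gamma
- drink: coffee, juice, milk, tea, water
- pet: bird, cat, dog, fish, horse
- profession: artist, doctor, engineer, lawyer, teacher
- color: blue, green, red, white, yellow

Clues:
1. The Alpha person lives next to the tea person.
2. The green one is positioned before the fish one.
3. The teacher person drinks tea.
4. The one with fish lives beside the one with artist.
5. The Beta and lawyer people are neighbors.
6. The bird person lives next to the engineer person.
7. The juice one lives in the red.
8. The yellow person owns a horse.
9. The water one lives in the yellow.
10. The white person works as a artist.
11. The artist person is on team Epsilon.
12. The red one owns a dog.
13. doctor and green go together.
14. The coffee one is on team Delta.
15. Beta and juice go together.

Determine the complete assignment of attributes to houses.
Solution:

House | Team | Drink | Pet | Profession | Color
-----------------------------------------------
  1   | Delta | coffee | bird | doctor | green
  2   | Beta | juice | dog | engineer | red
  3   | Alpha | water | horse | lawyer | yellow
  4   | Gamma | tea | fish | teacher | blue
  5   | Epsilon | milk | cat | artist | white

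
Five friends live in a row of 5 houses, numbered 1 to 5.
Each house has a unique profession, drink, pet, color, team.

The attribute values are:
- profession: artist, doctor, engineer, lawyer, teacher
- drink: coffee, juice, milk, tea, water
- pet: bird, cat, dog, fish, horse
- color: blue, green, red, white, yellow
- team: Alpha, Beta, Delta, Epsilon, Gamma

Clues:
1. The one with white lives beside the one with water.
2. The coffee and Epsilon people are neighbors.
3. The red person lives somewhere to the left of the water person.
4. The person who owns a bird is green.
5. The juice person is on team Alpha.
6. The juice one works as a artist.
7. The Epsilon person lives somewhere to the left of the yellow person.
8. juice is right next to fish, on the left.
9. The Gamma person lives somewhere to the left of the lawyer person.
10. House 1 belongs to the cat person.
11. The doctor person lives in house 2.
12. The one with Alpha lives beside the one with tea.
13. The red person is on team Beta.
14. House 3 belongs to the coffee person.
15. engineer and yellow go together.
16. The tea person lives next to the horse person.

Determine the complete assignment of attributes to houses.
Solution:

House | Profession | Drink | Pet | Color | Team
-----------------------------------------------
  1   | artist | juice | cat | blue | Alpha
  2   | doctor | tea | fish | red | Beta
  3   | teacher | coffee | horse | white | Gamma
  4   | lawyer | water | bird | green | Epsilon
  5   | engineer | milk | dog | yellow | Delta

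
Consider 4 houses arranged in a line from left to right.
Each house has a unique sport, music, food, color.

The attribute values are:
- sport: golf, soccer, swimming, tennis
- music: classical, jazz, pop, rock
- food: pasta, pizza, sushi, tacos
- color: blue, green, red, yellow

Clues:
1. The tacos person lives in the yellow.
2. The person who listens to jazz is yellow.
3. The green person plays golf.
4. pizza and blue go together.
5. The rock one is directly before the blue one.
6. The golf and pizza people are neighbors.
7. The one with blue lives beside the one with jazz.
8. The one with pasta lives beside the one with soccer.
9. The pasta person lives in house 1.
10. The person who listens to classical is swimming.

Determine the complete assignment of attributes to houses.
Solution:

House | Sport | Music | Food | Color
------------------------------------
  1   | golf | rock | pasta | green
  2   | soccer | pop | pizza | blue
  3   | tennis | jazz | tacos | yellow
  4   | swimming | classical | sushi | red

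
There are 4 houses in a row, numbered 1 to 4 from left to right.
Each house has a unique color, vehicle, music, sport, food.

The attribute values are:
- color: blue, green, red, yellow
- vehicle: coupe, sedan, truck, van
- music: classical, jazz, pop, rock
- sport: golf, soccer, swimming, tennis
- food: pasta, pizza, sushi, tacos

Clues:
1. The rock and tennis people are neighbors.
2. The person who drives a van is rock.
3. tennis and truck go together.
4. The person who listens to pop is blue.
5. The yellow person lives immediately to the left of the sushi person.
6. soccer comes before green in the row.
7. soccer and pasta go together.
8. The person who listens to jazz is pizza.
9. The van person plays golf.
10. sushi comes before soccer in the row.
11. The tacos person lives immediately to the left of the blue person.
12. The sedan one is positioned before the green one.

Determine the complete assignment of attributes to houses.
Solution:

House | Color | Vehicle | Music | Sport | Food
----------------------------------------------
  1   | yellow | van | rock | golf | tacos
  2   | blue | truck | pop | tennis | sushi
  3   | red | sedan | classical | soccer | pasta
  4   | green | coupe | jazz | swimming | pizza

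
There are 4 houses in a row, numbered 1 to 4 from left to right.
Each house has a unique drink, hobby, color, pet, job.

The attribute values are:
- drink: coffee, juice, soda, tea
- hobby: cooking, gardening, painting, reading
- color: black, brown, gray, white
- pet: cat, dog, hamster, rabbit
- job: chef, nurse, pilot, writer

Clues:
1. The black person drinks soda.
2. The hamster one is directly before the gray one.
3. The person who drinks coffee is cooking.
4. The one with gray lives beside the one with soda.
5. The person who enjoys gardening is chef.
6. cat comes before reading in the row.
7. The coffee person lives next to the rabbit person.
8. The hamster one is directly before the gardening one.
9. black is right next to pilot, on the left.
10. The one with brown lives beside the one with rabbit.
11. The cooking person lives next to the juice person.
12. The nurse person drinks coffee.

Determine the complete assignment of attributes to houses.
Solution:

House | Drink | Hobby | Color | Pet | Job
-----------------------------------------
  1   | coffee | cooking | brown | hamster | nurse
  2   | juice | gardening | gray | rabbit | chef
  3   | soda | painting | black | cat | writer
  4   | tea | reading | white | dog | pilot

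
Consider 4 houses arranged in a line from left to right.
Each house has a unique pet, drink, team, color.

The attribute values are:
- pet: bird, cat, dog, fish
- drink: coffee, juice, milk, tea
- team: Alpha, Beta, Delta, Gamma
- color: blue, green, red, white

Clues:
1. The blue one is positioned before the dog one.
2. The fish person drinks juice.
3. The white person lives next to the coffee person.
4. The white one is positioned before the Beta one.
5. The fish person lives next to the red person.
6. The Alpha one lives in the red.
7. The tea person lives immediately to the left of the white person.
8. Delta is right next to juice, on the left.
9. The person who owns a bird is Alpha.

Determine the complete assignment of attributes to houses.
Solution:

House | Pet | Drink | Team | Color
----------------------------------
  1   | cat | tea | Delta | blue
  2   | fish | juice | Gamma | white
  3   | bird | coffee | Alpha | red
  4   | dog | milk | Beta | green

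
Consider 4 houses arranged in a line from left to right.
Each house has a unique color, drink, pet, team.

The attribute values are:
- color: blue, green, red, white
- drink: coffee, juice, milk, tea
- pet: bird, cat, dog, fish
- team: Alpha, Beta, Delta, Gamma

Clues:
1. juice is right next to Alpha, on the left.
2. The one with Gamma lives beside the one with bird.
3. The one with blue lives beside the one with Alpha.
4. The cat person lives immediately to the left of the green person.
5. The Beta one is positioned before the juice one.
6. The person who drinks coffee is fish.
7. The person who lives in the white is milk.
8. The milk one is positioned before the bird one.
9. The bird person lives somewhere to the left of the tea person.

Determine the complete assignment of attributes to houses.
Solution:

House | Color | Drink | Pet | Team
----------------------------------
  1   | white | milk | cat | Beta
  2   | green | coffee | fish | Gamma
  3   | blue | juice | bird | Delta
  4   | red | tea | dog | Alpha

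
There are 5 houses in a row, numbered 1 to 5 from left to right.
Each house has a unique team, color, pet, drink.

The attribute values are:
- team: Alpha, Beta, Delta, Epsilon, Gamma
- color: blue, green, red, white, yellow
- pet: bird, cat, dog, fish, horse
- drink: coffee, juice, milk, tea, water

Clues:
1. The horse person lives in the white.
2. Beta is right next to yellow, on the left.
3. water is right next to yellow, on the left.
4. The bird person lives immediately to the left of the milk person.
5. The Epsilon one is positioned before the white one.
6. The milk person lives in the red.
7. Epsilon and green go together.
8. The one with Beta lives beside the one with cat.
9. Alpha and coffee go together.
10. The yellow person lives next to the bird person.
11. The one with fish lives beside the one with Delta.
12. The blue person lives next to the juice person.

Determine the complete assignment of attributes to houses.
Solution:

House | Team | Color | Pet | Drink
----------------------------------
  1   | Beta | blue | fish | water
  2   | Delta | yellow | cat | juice
  3   | Epsilon | green | bird | tea
  4   | Gamma | red | dog | milk
  5   | Alpha | white | horse | coffee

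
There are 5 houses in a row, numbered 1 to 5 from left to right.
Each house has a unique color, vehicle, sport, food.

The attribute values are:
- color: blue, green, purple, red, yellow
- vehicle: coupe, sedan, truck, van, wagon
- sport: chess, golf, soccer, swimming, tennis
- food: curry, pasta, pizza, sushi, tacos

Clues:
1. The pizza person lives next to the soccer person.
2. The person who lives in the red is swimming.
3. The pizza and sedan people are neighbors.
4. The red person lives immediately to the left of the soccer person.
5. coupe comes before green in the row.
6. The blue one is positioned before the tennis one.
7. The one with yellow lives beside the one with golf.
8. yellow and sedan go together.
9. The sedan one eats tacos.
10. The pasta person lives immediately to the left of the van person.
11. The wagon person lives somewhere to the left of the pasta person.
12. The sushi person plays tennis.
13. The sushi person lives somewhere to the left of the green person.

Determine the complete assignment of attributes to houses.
Solution:

House | Color | Vehicle | Sport | Food
--------------------------------------
  1   | red | wagon | swimming | pizza
  2   | yellow | sedan | soccer | tacos
  3   | blue | coupe | golf | pasta
  4   | purple | van | tennis | sushi
  5   | green | truck | chess | curry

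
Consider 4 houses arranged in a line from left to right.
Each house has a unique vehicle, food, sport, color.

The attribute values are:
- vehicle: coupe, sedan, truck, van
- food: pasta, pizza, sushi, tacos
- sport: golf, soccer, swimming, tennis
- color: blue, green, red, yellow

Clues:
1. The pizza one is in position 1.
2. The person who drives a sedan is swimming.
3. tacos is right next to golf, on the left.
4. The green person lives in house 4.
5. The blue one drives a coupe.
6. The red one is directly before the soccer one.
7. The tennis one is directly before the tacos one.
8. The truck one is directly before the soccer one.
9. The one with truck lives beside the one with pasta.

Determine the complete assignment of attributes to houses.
Solution:

House | Vehicle | Food | Sport | Color
--------------------------------------
  1   | coupe | pizza | tennis | blue
  2   | sedan | tacos | swimming | yellow
  3   | truck | sushi | golf | red
  4   | van | pasta | soccer | green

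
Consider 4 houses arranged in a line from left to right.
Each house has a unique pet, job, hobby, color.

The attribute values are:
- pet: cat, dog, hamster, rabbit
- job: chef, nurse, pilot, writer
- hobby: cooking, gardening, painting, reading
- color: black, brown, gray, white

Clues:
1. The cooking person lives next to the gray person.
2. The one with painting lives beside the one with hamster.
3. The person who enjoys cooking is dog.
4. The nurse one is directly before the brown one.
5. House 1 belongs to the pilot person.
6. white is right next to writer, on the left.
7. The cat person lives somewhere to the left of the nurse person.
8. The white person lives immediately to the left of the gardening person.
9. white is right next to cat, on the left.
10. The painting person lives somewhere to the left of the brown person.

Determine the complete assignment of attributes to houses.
Solution:

House | Pet | Job | Hobby | Color
---------------------------------
  1   | dog | pilot | cooking | white
  2   | cat | writer | gardening | gray
  3   | rabbit | nurse | painting | black
  4   | hamster | chef | reading | brown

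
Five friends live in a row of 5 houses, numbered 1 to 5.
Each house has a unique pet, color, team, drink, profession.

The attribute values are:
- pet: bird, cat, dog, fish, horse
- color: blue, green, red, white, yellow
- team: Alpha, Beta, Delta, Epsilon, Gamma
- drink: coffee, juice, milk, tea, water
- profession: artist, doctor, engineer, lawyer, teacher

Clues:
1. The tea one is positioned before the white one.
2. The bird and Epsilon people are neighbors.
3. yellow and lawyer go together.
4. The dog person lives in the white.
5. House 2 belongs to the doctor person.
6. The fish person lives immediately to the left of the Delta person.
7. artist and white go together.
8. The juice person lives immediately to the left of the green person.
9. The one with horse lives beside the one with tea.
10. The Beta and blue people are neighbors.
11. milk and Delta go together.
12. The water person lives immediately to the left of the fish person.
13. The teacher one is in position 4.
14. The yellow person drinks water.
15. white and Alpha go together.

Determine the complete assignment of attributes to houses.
Solution:

House | Pet | Color | Team | Drink | Profession
-----------------------------------------------
  1   | bird | yellow | Beta | water | lawyer
  2   | fish | blue | Epsilon | juice | doctor
  3   | horse | green | Delta | milk | engineer
  4   | cat | red | Gamma | tea | teacher
  5   | dog | white | Alpha | coffee | artist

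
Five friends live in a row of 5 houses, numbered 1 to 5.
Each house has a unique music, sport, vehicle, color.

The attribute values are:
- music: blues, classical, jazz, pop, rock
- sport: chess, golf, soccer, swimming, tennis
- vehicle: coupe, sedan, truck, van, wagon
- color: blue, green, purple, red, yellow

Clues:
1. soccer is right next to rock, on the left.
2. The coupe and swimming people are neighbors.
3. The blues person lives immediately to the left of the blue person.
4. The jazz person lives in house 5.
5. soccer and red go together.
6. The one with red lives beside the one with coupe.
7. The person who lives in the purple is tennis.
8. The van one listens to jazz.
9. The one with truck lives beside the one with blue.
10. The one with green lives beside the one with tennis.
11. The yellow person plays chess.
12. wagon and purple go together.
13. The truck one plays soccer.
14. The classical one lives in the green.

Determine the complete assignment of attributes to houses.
Solution:

House | Music | Sport | Vehicle | Color
---------------------------------------
  1   | blues | soccer | truck | red
  2   | rock | golf | coupe | blue
  3   | classical | swimming | sedan | green
  4   | pop | tennis | wagon | purple
  5   | jazz | chess | van | yellow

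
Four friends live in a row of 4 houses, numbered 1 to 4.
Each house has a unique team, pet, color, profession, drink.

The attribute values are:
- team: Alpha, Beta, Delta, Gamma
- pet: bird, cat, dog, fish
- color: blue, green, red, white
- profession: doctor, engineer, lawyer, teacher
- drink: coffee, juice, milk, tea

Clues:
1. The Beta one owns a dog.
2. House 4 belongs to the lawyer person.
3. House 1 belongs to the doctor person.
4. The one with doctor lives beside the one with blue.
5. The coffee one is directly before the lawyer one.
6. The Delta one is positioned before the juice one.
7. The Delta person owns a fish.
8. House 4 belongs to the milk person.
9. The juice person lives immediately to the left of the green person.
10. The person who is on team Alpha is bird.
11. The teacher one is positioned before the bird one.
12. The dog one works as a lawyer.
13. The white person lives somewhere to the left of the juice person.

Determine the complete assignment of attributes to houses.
Solution:

House | Team | Pet | Color | Profession | Drink
-----------------------------------------------
  1   | Delta | fish | white | doctor | tea
  2   | Gamma | cat | blue | teacher | juice
  3   | Alpha | bird | green | engineer | coffee
  4   | Beta | dog | red | lawyer | milk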